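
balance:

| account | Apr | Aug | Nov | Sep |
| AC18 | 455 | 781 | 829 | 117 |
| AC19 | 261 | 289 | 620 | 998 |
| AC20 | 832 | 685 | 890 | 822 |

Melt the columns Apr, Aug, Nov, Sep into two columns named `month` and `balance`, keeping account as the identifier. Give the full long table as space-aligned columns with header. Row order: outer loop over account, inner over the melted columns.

account  month  balance
AC18     Apr    455    
AC18     Aug    781    
AC18     Nov    829    
AC18     Sep    117    
AC19     Apr    261    
AC19     Aug    289    
AC19     Nov    620    
AC19     Sep    998    
AC20     Apr    832    
AC20     Aug    685    
AC20     Nov    890    
AC20     Sep    822    

Each (account, column) pair becomes one row: 3 × 4 = 12 rows.
For example, (AC18, Apr) → balance=455.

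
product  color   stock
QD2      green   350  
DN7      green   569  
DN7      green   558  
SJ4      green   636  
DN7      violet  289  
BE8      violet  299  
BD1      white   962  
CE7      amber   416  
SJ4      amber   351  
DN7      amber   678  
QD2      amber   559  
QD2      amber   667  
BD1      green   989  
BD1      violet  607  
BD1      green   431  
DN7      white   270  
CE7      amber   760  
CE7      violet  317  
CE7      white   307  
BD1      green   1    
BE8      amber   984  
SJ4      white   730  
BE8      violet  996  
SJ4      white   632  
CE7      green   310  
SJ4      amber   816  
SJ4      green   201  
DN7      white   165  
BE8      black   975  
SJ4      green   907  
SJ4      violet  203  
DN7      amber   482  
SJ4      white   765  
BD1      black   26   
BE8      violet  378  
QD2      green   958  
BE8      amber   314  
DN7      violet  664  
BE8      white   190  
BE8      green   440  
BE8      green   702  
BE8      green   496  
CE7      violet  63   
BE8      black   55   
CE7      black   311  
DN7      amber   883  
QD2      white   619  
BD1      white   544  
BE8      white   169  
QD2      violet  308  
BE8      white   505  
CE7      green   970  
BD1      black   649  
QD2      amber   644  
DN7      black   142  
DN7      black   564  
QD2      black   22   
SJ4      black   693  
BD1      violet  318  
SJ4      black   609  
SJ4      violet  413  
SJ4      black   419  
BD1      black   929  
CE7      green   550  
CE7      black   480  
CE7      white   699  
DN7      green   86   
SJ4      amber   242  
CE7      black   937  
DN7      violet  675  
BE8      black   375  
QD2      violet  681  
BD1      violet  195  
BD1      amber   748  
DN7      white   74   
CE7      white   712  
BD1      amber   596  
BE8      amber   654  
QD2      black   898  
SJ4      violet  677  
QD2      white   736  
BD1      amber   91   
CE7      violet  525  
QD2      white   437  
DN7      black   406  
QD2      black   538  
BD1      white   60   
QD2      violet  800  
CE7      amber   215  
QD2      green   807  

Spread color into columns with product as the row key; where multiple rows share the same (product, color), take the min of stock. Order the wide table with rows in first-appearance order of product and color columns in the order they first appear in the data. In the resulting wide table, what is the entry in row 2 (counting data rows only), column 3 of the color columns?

74

With rows in first-appearance order of product, row 2 is product=DN7. color columns in first-appearance order: green, violet, white, amber, black; column 3 is white.
Long rows with product=DN7, color=white: min(270, 165, 74) = 74.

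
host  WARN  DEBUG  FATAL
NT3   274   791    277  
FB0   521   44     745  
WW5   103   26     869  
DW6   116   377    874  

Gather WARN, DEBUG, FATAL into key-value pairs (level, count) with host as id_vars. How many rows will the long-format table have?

4 host values × 3 melted columns = 12 rows.

12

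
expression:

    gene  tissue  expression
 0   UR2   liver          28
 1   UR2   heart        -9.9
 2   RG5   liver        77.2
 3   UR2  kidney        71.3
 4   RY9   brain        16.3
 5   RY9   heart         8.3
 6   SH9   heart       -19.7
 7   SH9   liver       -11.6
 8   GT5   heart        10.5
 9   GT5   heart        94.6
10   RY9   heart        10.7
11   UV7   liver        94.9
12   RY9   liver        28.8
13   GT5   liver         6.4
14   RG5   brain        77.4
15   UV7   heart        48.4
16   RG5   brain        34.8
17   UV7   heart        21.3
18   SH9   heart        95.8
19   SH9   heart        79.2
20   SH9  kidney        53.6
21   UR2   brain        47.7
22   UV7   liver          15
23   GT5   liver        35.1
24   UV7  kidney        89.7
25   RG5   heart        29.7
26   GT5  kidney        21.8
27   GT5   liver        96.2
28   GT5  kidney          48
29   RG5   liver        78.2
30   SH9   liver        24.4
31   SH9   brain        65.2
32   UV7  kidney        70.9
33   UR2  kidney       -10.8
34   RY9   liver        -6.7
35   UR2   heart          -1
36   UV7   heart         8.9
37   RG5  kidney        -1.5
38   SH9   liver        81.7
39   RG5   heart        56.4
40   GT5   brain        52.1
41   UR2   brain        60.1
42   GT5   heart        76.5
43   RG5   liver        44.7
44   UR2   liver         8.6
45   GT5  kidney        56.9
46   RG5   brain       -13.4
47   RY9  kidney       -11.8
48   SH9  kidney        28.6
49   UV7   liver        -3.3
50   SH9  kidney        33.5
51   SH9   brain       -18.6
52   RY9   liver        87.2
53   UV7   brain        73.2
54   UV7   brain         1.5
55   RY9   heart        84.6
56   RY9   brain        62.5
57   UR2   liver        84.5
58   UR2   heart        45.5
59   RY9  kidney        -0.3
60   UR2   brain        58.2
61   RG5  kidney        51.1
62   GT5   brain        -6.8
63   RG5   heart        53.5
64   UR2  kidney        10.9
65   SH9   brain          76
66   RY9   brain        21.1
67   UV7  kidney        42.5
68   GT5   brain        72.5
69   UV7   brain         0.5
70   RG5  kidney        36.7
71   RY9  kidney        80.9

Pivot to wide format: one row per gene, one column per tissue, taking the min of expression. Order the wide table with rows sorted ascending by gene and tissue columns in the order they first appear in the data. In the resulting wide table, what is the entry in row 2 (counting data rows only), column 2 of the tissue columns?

29.7

With rows sorted ascending by gene, row 2 is gene=RG5. tissue columns in first-appearance order: liver, heart, kidney, brain; column 2 is heart.
Long rows with gene=RG5, tissue=heart: min(29.7, 56.4, 53.5) = 29.7.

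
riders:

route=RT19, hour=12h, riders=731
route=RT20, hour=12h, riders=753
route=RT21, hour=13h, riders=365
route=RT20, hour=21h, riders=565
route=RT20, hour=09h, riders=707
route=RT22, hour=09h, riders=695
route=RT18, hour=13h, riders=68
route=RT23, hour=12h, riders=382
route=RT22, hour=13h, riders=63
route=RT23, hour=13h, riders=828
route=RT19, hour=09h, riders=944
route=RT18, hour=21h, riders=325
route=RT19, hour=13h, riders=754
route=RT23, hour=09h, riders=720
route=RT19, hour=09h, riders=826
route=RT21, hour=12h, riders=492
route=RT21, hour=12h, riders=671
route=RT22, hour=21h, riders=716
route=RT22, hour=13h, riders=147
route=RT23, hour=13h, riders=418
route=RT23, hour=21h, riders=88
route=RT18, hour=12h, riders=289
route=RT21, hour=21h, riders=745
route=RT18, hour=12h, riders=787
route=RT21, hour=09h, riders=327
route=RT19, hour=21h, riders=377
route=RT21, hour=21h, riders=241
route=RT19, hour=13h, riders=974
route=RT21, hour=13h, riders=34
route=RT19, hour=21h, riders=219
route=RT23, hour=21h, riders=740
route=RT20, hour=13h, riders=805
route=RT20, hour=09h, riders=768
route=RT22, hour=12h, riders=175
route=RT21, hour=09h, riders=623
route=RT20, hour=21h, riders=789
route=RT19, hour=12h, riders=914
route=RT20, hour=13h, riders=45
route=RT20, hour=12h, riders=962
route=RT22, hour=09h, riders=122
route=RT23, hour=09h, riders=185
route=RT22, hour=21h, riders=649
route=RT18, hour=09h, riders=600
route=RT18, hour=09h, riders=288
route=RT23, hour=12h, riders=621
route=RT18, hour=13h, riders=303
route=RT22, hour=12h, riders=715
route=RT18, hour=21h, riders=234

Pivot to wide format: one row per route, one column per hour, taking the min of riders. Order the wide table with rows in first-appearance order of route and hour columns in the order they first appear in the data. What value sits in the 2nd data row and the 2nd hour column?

45

With rows in first-appearance order of route, row 2 is route=RT20. hour columns in first-appearance order: 12h, 13h, 21h, 09h; column 2 is 13h.
Long rows with route=RT20, hour=13h: min(805, 45) = 45.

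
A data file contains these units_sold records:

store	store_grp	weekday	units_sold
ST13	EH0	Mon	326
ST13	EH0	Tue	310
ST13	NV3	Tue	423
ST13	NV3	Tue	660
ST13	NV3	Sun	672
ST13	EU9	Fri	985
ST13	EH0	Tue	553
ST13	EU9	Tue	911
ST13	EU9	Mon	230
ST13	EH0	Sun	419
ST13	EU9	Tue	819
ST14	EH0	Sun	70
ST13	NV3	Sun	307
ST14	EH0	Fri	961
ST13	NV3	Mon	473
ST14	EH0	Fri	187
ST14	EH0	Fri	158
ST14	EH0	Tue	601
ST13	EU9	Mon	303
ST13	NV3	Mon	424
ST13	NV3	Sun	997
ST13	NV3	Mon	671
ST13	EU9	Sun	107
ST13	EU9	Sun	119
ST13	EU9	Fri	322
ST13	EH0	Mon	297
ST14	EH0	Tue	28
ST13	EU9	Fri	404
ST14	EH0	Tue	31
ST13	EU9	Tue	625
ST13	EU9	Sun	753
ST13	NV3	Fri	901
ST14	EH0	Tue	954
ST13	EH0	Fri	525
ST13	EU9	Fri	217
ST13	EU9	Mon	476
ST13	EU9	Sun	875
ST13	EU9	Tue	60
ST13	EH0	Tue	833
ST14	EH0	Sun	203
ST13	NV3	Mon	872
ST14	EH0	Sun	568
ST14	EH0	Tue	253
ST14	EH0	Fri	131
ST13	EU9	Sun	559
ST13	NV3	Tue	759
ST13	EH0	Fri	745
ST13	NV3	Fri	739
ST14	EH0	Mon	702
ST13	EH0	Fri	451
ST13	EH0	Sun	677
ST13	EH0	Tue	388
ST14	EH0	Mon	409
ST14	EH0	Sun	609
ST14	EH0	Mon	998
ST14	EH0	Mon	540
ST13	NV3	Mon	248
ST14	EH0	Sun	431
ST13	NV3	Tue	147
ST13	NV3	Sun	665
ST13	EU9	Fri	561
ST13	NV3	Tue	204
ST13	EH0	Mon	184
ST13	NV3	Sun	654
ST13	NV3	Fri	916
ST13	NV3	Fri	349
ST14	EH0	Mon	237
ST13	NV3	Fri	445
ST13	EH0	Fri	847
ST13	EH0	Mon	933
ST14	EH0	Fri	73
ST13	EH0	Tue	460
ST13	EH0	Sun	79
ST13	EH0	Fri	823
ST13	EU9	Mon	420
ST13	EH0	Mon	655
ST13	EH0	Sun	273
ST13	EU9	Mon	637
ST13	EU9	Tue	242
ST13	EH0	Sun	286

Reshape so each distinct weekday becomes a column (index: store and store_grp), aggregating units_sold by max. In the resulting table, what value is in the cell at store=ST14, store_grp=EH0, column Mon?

998

Rows with store=ST14, store_grp=EH0 and weekday=Mon: units_sold values are 702, 409, 998, 540, 237.
max(702, 409, 998, 540, 237) = 998.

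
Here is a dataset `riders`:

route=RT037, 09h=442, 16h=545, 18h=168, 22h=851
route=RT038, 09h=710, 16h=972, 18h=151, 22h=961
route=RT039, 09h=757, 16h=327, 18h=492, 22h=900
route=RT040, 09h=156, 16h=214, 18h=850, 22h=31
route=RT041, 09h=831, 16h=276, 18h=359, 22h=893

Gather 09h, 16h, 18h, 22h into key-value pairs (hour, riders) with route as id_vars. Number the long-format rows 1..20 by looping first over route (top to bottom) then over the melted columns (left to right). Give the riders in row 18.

276

20 rows total (5 × 4). Row 18: index ⌊(18-1)/4⌋ = 4 into route → RT041; (18-1) mod 4 = 1 into the melted columns → 16h.
So row 18 is (RT041, 16h, 276); riders = 276.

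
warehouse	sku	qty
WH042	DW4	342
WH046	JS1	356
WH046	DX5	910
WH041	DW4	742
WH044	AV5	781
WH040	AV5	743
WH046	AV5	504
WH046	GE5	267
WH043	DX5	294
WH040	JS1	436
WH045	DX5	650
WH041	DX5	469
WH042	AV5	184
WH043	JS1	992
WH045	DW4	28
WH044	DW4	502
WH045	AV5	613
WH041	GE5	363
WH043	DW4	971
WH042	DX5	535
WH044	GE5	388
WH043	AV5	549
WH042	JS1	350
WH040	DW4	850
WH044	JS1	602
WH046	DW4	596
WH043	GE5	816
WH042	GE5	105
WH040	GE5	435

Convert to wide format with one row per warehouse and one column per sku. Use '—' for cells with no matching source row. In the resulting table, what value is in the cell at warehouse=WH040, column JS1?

The long row with warehouse=WH040, sku=JS1 has qty=436.

436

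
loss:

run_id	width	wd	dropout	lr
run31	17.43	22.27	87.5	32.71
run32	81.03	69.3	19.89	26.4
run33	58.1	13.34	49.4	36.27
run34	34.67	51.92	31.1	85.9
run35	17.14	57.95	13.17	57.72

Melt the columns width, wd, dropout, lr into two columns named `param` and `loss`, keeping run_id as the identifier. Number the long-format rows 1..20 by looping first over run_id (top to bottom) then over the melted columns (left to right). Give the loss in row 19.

20 rows total (5 × 4). Row 19: index ⌊(19-1)/4⌋ = 4 into run_id → run35; (19-1) mod 4 = 2 into the melted columns → dropout.
So row 19 is (run35, dropout, 13.17); loss = 13.17.

13.17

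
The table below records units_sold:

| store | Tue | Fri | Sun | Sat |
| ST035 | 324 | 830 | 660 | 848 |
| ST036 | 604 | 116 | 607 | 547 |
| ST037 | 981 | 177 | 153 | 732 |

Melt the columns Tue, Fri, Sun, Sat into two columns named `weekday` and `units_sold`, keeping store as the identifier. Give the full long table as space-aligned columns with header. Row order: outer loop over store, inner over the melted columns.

store  weekday  units_sold
ST035  Tue      324       
ST035  Fri      830       
ST035  Sun      660       
ST035  Sat      848       
ST036  Tue      604       
ST036  Fri      116       
ST036  Sun      607       
ST036  Sat      547       
ST037  Tue      981       
ST037  Fri      177       
ST037  Sun      153       
ST037  Sat      732       

Each (store, column) pair becomes one row: 3 × 4 = 12 rows.
For example, (ST035, Tue) → units_sold=324.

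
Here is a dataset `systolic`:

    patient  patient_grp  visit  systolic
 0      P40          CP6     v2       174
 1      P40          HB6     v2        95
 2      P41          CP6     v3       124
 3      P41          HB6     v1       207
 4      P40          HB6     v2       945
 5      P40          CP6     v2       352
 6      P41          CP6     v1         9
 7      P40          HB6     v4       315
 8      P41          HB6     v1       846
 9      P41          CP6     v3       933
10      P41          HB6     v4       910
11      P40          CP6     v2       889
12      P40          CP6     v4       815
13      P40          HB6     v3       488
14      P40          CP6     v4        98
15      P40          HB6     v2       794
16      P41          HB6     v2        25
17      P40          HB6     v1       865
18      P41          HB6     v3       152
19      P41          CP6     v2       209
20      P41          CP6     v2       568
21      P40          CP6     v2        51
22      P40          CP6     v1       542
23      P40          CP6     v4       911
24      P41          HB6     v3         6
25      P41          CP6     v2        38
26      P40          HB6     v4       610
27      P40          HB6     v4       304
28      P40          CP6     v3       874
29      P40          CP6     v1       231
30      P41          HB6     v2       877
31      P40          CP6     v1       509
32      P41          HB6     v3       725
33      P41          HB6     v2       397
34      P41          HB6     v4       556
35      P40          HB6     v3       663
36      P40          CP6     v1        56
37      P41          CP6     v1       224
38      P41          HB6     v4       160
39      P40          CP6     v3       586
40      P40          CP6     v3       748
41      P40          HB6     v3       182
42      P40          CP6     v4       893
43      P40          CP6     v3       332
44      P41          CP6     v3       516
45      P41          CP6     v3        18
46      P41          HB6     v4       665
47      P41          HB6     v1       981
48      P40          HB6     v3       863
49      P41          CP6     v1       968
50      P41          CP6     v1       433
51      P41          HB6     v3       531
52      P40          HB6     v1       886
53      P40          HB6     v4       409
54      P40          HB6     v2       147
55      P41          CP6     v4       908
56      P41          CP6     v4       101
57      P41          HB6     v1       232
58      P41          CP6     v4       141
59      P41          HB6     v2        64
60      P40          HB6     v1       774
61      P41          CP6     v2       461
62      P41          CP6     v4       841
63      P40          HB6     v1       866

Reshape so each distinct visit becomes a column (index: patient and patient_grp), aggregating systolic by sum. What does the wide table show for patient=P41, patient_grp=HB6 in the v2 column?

Rows with patient=P41, patient_grp=HB6 and visit=v2: systolic values are 25, 877, 397, 64.
25 + 877 + 397 + 64 = 1363.

1363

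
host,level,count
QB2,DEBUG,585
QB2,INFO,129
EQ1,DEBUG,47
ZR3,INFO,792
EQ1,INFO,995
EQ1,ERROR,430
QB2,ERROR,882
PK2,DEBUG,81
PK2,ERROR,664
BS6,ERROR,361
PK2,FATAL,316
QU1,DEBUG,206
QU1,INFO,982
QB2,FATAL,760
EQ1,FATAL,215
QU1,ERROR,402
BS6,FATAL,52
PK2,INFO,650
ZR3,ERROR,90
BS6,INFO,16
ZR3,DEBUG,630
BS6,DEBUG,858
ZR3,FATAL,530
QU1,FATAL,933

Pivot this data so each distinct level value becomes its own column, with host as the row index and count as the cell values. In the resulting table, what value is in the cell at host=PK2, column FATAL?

316

Wide layout: rows indexed by host, columns are the 4 distinct level values (DEBUG, INFO, ERROR, FATAL).
Cell (host=PK2, level=FATAL) draws from the long row where host=PK2 and level=FATAL, which has count=316.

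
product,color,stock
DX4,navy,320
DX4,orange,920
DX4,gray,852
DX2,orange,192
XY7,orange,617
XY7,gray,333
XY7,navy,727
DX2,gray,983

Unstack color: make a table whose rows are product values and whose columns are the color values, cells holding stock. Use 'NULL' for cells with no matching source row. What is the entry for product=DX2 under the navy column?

No long-format row has product=DX2 and color=navy, so the cell is NULL.

NULL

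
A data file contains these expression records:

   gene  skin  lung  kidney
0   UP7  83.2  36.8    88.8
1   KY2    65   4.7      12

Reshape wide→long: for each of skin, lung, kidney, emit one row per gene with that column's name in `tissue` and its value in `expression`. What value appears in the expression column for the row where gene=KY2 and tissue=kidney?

Unpivoting turns each (gene, wide-column) pair into one long row.
The wide cell at row KY2, column kidney holds 12, so the long row (KY2, kidney) has expression=12.

12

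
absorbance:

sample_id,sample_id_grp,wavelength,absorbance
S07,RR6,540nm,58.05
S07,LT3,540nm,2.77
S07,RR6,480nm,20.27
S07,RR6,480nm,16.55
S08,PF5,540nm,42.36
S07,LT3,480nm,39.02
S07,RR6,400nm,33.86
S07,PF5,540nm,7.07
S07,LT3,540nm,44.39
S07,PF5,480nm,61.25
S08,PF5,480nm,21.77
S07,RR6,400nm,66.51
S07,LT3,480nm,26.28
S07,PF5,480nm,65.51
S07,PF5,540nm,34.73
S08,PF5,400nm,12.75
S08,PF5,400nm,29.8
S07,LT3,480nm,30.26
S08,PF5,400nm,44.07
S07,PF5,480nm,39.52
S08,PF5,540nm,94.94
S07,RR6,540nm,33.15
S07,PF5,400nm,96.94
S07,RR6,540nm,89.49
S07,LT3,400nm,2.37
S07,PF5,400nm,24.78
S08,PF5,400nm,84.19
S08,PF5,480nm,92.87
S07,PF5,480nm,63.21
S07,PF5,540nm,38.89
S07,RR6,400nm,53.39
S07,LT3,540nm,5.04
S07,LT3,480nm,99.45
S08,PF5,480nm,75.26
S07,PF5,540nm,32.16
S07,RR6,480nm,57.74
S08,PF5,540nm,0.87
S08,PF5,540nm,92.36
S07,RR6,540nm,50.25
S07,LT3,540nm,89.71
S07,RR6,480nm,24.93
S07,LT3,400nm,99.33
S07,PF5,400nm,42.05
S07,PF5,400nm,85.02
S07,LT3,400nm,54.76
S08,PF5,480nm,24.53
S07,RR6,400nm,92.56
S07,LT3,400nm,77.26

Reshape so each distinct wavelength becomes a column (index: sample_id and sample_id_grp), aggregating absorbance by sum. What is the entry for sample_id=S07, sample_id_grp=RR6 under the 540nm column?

230.94

Rows with sample_id=S07, sample_id_grp=RR6 and wavelength=540nm: absorbance values are 58.05, 33.15, 89.49, 50.25.
58.05 + 33.15 + 89.49 + 50.25 = 230.94.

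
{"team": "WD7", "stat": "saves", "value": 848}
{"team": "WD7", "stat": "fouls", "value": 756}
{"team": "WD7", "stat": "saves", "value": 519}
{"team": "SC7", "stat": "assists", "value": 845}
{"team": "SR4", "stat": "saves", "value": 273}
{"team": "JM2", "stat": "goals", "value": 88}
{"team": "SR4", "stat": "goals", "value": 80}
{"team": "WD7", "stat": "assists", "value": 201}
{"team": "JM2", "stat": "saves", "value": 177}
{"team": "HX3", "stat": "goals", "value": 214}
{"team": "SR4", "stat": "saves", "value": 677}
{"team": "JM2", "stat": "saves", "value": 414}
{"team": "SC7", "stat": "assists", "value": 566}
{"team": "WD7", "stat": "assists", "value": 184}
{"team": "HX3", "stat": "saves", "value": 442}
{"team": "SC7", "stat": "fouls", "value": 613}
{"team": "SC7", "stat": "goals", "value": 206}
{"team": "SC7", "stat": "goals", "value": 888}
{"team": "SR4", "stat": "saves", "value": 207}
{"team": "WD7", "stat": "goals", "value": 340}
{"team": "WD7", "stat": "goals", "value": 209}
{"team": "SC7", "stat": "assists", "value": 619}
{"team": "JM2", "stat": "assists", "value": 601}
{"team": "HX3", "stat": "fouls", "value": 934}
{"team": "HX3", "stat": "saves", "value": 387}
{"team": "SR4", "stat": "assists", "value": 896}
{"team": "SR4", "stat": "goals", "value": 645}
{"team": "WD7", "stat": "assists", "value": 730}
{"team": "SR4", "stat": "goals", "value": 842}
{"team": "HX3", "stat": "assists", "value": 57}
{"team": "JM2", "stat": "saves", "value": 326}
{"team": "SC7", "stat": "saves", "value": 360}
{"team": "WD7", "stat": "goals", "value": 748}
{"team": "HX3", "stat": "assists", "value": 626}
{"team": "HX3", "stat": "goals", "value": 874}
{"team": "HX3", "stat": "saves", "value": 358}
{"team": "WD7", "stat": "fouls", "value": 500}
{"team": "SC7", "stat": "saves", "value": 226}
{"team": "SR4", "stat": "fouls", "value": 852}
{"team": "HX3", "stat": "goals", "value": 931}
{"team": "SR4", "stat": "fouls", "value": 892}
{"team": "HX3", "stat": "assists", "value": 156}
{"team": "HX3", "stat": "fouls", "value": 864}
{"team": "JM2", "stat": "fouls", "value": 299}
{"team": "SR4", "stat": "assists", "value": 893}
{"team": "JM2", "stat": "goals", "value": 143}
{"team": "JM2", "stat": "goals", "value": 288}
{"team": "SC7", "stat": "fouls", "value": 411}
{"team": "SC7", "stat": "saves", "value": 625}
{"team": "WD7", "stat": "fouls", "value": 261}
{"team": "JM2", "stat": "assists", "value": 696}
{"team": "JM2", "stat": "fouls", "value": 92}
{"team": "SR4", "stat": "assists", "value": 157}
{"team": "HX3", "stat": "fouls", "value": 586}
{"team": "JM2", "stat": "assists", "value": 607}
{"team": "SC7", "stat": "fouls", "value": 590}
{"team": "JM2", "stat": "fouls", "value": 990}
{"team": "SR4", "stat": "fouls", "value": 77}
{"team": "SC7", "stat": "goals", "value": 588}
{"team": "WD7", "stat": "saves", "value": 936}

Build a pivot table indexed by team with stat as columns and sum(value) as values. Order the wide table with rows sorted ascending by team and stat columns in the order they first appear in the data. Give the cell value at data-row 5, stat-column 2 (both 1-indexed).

1517

With rows sorted ascending by team, row 5 is team=WD7. stat columns in first-appearance order: saves, fouls, assists, goals; column 2 is fouls.
Long rows with team=WD7, stat=fouls: 756 + 500 + 261 = 1517.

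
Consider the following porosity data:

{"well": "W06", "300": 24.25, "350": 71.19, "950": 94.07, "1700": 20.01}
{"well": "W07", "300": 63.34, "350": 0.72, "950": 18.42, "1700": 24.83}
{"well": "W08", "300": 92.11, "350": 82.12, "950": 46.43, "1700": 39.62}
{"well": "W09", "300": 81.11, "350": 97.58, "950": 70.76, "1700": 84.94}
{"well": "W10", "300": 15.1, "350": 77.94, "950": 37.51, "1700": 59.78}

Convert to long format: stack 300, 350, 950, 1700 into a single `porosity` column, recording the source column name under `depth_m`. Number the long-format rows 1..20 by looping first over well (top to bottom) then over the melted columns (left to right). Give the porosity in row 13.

81.11

20 rows total (5 × 4). Row 13: index ⌊(13-1)/4⌋ = 3 into well → W09; (13-1) mod 4 = 0 into the melted columns → 300.
So row 13 is (W09, 300, 81.11); porosity = 81.11.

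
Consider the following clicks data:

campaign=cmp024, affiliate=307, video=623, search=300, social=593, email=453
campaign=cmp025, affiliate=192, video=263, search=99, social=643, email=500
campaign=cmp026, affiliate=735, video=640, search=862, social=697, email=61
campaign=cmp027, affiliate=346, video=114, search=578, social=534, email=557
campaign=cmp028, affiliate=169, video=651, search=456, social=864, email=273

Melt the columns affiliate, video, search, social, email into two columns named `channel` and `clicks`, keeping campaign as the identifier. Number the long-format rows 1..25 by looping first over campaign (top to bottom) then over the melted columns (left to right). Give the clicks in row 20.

557

25 rows total (5 × 5). Row 20: index ⌊(20-1)/5⌋ = 3 into campaign → cmp027; (20-1) mod 5 = 4 into the melted columns → email.
So row 20 is (cmp027, email, 557); clicks = 557.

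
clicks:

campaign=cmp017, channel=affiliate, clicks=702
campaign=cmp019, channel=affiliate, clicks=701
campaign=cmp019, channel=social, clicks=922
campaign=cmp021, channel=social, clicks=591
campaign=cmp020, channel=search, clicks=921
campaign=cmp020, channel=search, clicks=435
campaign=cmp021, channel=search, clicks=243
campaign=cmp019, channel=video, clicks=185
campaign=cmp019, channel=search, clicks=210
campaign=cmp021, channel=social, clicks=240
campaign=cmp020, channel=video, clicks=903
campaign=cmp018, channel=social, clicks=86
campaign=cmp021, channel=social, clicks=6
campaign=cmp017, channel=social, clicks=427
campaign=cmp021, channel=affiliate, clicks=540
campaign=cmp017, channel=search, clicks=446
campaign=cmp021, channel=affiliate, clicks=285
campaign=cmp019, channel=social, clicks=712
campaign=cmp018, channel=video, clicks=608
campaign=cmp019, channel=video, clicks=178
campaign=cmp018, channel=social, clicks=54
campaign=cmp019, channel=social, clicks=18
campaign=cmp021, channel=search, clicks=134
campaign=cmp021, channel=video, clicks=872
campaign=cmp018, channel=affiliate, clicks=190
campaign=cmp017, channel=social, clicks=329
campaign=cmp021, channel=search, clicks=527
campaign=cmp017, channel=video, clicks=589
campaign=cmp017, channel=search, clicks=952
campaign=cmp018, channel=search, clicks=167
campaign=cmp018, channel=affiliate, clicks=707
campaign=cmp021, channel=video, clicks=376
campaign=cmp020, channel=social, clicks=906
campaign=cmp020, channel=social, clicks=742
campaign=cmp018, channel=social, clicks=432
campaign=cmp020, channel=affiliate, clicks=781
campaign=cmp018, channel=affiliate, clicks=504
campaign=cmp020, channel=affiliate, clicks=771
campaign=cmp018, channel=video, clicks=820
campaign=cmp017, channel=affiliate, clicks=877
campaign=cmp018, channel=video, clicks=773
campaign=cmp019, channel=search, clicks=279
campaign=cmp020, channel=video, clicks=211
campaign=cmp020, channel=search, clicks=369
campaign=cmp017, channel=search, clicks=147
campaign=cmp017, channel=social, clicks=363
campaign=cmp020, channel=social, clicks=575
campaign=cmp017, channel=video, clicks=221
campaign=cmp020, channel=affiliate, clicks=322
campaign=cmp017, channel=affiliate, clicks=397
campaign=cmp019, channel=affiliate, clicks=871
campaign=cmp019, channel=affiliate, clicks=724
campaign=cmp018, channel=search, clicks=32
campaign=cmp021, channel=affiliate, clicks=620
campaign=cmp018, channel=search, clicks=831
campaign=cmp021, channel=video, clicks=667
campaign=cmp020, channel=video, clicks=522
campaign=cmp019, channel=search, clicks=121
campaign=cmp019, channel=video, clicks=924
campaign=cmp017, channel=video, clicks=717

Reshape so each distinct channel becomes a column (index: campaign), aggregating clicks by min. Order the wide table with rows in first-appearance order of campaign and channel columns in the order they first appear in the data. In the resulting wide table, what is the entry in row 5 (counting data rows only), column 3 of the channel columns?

With rows in first-appearance order of campaign, row 5 is campaign=cmp018. channel columns in first-appearance order: affiliate, social, search, video; column 3 is search.
Long rows with campaign=cmp018, channel=search: min(167, 32, 831) = 32.

32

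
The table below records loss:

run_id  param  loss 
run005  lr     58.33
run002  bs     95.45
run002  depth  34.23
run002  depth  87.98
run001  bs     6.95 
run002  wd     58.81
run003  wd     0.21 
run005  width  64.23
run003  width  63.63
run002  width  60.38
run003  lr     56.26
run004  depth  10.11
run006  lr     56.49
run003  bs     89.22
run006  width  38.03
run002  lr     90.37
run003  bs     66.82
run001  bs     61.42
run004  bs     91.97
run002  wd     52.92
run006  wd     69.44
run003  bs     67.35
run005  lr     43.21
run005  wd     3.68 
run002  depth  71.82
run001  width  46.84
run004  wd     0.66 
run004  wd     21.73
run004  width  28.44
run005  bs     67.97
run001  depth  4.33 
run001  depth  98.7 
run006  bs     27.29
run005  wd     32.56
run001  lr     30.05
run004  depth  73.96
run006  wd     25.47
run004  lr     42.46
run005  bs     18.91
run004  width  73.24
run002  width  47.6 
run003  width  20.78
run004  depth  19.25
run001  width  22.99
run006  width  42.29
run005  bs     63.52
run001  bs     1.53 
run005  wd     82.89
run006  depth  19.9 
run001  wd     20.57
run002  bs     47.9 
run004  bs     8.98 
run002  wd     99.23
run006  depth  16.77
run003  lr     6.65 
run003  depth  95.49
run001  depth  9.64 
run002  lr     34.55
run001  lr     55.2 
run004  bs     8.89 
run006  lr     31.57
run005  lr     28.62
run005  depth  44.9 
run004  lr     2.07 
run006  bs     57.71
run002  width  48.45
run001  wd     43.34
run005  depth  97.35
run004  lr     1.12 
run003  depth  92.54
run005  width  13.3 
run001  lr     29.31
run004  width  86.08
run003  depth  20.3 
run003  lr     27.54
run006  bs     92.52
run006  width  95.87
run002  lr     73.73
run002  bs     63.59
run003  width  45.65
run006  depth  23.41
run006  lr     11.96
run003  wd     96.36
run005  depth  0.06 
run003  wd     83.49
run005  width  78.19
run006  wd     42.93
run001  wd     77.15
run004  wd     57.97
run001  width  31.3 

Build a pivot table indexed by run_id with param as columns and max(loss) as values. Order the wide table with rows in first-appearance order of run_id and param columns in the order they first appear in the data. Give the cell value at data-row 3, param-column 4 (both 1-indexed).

With rows in first-appearance order of run_id, row 3 is run_id=run001. param columns in first-appearance order: lr, bs, depth, wd, width; column 4 is wd.
Long rows with run_id=run001, param=wd: max(20.57, 43.34, 77.15) = 77.15.

77.15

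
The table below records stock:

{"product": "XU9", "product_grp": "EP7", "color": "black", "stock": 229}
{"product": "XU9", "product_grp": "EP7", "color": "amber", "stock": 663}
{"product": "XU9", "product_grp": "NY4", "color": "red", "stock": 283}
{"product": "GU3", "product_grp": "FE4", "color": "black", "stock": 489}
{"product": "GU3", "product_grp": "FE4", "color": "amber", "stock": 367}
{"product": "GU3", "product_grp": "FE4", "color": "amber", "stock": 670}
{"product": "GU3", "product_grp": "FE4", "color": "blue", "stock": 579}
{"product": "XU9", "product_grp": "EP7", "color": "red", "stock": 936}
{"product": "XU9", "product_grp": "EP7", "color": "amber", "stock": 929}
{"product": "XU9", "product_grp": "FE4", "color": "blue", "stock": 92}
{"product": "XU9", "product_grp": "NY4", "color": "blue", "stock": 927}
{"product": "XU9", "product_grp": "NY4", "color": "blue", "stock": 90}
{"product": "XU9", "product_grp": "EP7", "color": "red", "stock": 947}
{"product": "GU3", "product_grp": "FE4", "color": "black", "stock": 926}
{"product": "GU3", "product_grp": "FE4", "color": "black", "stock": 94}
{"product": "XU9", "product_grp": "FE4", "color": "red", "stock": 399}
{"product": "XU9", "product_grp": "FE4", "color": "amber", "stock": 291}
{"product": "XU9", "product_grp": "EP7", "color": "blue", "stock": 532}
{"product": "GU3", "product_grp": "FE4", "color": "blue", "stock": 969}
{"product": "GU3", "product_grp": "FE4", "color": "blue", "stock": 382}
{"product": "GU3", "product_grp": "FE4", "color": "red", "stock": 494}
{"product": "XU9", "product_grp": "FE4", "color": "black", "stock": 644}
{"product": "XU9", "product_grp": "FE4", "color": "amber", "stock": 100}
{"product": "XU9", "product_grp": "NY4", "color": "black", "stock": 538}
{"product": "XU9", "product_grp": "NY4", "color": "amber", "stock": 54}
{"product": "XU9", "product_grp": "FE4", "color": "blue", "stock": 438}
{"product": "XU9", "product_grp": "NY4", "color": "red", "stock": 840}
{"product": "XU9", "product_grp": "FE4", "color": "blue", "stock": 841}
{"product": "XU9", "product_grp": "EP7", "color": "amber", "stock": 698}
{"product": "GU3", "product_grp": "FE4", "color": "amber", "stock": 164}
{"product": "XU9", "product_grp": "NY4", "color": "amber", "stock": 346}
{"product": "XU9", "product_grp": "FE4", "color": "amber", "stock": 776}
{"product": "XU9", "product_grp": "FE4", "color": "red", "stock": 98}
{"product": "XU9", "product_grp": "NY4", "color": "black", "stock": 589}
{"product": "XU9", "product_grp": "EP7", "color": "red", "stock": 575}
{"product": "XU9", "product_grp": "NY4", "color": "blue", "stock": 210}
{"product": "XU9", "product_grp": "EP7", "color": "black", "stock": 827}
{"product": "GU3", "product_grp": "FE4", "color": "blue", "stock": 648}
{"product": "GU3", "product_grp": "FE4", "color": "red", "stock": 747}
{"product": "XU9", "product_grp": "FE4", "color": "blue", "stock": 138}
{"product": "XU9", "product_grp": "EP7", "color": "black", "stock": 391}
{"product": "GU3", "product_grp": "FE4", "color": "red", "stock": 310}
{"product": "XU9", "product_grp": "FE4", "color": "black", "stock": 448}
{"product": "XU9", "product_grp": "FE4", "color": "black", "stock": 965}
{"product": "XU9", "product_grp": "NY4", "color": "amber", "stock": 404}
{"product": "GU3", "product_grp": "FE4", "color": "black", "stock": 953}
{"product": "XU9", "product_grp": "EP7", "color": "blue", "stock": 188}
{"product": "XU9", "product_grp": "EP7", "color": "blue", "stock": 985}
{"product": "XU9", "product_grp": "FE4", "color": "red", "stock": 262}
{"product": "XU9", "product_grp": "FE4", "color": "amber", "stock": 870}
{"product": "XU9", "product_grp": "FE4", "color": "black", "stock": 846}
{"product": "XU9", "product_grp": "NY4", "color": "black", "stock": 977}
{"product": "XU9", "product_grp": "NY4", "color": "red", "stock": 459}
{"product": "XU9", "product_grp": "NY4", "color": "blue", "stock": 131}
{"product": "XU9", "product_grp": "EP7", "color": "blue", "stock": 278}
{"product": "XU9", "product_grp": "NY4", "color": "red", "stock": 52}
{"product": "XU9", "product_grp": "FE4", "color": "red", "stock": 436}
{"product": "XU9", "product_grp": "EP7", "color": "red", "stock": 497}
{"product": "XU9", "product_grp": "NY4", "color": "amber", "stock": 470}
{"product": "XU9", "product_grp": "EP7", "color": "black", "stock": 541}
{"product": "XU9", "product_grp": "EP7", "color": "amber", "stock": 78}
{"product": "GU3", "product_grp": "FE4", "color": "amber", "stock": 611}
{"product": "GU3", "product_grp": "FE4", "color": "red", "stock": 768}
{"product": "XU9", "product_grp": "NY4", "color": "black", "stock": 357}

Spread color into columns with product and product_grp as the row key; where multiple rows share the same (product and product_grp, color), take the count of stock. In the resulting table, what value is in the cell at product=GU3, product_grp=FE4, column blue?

4

Rows with product=GU3, product_grp=FE4 and color=blue: stock values are 579, 969, 382, 648.
4 rows match — count = 4.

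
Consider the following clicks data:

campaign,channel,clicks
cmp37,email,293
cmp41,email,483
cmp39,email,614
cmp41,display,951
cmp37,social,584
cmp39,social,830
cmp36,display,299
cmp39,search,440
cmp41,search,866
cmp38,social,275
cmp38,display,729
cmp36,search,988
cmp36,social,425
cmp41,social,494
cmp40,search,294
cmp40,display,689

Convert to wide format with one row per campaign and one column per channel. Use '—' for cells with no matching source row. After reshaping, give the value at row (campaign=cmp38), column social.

275

The long row with campaign=cmp38, channel=social has clicks=275.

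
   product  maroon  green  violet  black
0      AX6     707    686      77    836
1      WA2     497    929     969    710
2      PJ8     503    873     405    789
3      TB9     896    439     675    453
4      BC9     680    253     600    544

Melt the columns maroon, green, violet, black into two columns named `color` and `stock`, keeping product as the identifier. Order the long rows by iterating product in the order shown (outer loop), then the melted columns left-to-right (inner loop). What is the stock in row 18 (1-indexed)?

253

20 rows total (5 × 4). Row 18: index ⌊(18-1)/4⌋ = 4 into product → BC9; (18-1) mod 4 = 1 into the melted columns → green.
So row 18 is (BC9, green, 253); stock = 253.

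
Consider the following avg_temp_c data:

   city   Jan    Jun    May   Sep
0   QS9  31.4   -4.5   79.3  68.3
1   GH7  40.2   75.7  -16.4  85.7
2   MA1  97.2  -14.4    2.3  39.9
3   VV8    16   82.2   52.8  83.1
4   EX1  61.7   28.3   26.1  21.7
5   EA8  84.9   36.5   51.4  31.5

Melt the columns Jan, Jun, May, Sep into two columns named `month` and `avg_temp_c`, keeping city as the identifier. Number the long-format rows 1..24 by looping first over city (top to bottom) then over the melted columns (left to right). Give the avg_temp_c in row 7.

-16.4

24 rows total (6 × 4). Row 7: index ⌊(7-1)/4⌋ = 1 into city → GH7; (7-1) mod 4 = 2 into the melted columns → May.
So row 7 is (GH7, May, -16.4); avg_temp_c = -16.4.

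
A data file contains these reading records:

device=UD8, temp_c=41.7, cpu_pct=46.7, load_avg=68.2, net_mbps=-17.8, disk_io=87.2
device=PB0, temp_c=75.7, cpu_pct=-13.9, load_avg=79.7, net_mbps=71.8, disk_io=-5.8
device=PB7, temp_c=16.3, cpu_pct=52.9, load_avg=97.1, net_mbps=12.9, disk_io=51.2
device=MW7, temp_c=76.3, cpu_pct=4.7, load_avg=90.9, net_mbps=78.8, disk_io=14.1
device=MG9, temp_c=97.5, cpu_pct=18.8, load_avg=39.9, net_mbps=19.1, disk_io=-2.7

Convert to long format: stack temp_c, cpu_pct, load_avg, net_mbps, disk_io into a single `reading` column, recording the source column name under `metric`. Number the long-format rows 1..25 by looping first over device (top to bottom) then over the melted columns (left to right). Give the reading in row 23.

39.9

25 rows total (5 × 5). Row 23: index ⌊(23-1)/5⌋ = 4 into device → MG9; (23-1) mod 5 = 2 into the melted columns → load_avg.
So row 23 is (MG9, load_avg, 39.9); reading = 39.9.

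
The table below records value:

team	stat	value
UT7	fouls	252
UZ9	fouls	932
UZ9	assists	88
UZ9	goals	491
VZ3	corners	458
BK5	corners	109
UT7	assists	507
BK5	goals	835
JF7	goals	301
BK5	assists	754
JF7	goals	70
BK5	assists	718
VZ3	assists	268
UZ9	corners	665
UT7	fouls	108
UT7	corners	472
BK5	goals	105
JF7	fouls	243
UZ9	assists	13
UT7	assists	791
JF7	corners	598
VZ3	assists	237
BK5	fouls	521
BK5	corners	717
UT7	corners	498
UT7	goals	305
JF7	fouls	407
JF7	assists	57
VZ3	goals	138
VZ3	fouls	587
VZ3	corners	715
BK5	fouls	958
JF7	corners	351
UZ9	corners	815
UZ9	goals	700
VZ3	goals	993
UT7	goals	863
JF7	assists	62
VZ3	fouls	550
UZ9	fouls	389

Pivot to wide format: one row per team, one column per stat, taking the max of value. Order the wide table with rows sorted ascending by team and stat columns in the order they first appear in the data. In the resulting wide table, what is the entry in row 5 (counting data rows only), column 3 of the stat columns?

With rows sorted ascending by team, row 5 is team=VZ3. stat columns in first-appearance order: fouls, assists, goals, corners; column 3 is goals.
Long rows with team=VZ3, stat=goals: max(138, 993) = 993.

993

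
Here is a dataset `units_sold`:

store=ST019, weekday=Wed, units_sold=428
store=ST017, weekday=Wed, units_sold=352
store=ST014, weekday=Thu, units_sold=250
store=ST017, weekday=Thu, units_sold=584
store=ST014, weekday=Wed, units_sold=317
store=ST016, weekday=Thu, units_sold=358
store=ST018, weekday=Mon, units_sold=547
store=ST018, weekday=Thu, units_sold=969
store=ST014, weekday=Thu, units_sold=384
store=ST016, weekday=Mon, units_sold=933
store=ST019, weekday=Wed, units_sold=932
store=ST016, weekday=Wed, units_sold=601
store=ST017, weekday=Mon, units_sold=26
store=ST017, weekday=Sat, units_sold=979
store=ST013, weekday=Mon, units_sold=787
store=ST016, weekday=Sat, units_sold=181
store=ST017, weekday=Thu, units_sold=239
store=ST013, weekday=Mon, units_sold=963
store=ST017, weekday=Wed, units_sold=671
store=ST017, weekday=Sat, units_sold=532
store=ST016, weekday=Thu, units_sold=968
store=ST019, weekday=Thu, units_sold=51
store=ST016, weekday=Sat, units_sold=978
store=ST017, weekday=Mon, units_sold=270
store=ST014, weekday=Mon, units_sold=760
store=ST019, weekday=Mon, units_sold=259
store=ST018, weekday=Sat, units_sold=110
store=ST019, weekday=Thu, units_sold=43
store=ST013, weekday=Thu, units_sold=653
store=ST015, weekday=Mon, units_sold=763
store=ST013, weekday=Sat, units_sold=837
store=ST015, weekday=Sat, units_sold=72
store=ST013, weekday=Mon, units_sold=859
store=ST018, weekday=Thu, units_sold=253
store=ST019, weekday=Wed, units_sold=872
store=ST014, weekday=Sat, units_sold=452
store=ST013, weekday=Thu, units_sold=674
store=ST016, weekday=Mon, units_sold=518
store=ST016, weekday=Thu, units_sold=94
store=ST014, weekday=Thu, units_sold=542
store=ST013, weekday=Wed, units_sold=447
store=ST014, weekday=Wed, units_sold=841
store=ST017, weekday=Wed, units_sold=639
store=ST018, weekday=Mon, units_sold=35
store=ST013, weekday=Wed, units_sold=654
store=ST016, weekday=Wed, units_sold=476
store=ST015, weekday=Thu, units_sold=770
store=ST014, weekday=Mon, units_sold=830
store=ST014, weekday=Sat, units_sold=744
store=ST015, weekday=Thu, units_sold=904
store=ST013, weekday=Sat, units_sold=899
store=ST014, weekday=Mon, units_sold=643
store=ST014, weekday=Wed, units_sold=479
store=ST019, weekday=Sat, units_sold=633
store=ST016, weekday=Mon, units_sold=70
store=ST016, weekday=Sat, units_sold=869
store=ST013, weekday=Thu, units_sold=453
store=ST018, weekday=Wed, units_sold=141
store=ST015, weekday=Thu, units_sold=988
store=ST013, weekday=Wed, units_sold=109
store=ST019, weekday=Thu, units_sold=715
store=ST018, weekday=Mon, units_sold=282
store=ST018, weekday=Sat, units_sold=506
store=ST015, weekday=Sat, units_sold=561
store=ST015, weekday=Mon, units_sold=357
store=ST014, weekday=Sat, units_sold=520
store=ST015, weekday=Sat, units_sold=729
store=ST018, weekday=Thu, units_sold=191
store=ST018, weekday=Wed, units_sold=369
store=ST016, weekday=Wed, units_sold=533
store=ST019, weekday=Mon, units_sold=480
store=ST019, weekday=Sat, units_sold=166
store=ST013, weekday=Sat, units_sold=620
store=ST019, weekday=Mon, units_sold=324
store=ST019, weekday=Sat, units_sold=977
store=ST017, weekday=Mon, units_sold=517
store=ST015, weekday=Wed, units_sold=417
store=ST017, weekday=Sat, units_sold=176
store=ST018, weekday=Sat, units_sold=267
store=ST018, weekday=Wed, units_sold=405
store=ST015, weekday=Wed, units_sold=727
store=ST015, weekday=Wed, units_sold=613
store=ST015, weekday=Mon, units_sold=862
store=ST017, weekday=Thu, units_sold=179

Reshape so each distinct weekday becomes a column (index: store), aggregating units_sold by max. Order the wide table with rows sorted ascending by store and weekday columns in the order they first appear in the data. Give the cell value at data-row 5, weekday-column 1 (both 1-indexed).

671

With rows sorted ascending by store, row 5 is store=ST017. weekday columns in first-appearance order: Wed, Thu, Mon, Sat; column 1 is Wed.
Long rows with store=ST017, weekday=Wed: max(352, 671, 639) = 671.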